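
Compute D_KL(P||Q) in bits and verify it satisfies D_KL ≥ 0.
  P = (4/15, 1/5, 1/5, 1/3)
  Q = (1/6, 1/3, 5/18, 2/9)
0.1336 bits

KL divergence satisfies the Gibbs inequality: D_KL(P||Q) ≥ 0 for all distributions P, Q.

D_KL(P||Q) = Σ p(x) log(p(x)/q(x))
Term by term:
  x=0: 4/15 × log_2[(4/15)/(1/6)] = 0.1808
  x=1: 1/5 × log_2[(1/5)/(1/3)] = -0.1474
  x=2: 1/5 × log_2[(1/5)/(5/18)] = -0.0948
  x=3: 1/3 × log_2[(1/3)/(2/9)] = 0.1950
D_KL(P||Q) = 0.1336 bits

D_KL(P||Q) = 0.1336 ≥ 0 ✓

This non-negativity is a fundamental property: relative entropy cannot be negative because it measures how different Q is from P.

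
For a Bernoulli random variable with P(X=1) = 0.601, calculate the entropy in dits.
0.2921 dits

The binary entropy function is:
H(p) = -p log(p) - (1-p) log(1-p)

H(0.601) = -0.601 × log_10(0.601) - 0.399 × log_10(0.399)
H(0.601) = 0.2921 dits

Note: Binary entropy is maximized at p=0.5 (H=1 bit) and minimized at p=0 or p=1 (H=0).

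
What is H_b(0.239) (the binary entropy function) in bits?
0.7934 bits

The binary entropy function is:
H(p) = -p log(p) - (1-p) log(1-p)

H(0.239) = -0.239 × log_2(0.239) - 0.761 × log_2(0.761)
H(0.239) = 0.7934 bits

Note: Binary entropy is maximized at p=0.5 (H=1 bit) and minimized at p=0 or p=1 (H=0).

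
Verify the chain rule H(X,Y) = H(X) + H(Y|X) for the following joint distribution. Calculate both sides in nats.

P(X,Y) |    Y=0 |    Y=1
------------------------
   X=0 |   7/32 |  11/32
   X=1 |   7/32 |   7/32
H(X,Y) = 1.3645, H(X) = 0.6853, H(Y|X) = 0.6791 (all in nats)

Chain rule: H(X,Y) = H(X) + H(Y|X)

Left side — joint entropy directly:
H(X,Y) = -Σ p(x,y) log p(x,y) = 1.3645 nats

Right side — compute H(Y|X) from the conditional distributions:
P(X) = (9/16, 7/16), so H(X) = 0.6853 nats
H(Y|X) = Σ_x P(X=x) · H(Y|X=x):
  P(Y|X=0) = (7/18, 11/18), H(Y|X=0) = 0.6682, weight P(X=0) = 9/16
  P(Y|X=1) = (1/2, 1/2), H(Y|X=1) = 0.6931, weight P(X=1) = 7/16
H(Y|X) = 0.6791 nats

H(X) + H(Y|X) = 0.6853 + 0.6791 = 1.3645 nats

Both sides equal 1.3645 nats. ✓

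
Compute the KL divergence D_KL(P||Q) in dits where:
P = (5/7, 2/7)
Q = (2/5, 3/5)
0.0878 dits

KL divergence: D_KL(P||Q) = Σ p(x) log(p(x)/q(x))

Computing term by term:
  x=0: 5/7 × log_10[(5/7)/(2/5)] = 5/7 × 0.2518 = 0.1799
  x=1: 2/7 × log_10[(2/7)/(3/5)] = 2/7 × -0.3222 = -0.0921

D_KL(P||Q) = 0.0878 dits

Note: KL divergence is always non-negative and equals 0 iff P = Q.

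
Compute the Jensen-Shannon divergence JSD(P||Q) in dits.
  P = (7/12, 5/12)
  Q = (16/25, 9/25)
0.0007 dits

Jensen-Shannon divergence is:
JSD(P||Q) = 0.5 × D_KL(P||M) + 0.5 × D_KL(Q||M)
where M = 0.5 × (P + Q) is the mixture distribution.

M = 0.5 × (7/12, 5/12) + 0.5 × (16/25, 9/25) = (0.611667, 0.388333)

D_KL(P||M) = 0.0007 dits
D_KL(Q||M) = 0.0007 dits

JSD(P||Q) = 0.5 × 0.0007 + 0.5 × 0.0007 = 0.0007 dits

Unlike KL divergence, JSD is symmetric and bounded: 0 ≤ JSD ≤ log(2).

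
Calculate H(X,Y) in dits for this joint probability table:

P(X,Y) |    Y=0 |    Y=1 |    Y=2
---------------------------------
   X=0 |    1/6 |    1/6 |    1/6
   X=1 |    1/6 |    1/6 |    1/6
0.7782 dits

Joint entropy is H(X,Y) = -Σ_{x,y} p(x,y) log p(x,y).

Summing over all non-zero entries:
H(X,Y) = -[1/6·log_10(1/6) + 1/6·log_10(1/6) + 1/6·log_10(1/6) + 1/6·log_10(1/6) + 1/6·log_10(1/6) + 1/6·log_10(1/6)]
H(X,Y) = 0.7782 dits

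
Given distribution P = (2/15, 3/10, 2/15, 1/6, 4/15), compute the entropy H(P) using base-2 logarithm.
2.2356 bits

Shannon entropy is H(X) = -Σ p(x) log p(x).

For P = (2/15, 3/10, 2/15, 1/6, 4/15):
H = -2/15 × log_2(2/15) -3/10 × log_2(3/10) -2/15 × log_2(2/15) -1/6 × log_2(1/6) -4/15 × log_2(4/15)
H = 2.2356 bits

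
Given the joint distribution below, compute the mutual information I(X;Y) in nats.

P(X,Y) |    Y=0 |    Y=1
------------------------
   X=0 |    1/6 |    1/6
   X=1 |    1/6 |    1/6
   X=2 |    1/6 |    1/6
0.0000 nats

Mutual information: I(X;Y) = H(X) + H(Y) - H(X,Y)

Marginals:
P(X) = (1/3, 1/3, 1/3), H(X) = 1.0986 nats
P(Y) = (1/2, 1/2), H(Y) = 0.6931 nats

Joint entropy: H(X,Y) = 1.7918 nats

I(X;Y) = 1.0986 + 0.6931 - 1.7918 = 0.0000 nats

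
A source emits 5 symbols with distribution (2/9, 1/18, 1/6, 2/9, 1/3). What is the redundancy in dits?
0.0502 dits

Redundancy measures how far a source is from maximum entropy:
R = H_max - H(X)

Maximum entropy for 5 symbols: H_max = log_10(5) = 0.6990 dits
Actual entropy: H(X) = 0.6488 dits
Redundancy: R = 0.6990 - 0.6488 = 0.0502 dits

This redundancy represents potential for compression: the source could be compressed by 0.0502 dits per symbol.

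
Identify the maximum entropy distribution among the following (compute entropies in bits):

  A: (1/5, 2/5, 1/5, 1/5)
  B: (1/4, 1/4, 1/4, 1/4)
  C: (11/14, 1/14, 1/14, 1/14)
B

For a discrete distribution over n outcomes, entropy is maximized by the uniform distribution.

Computing entropies:
H(A) = 1.9219 bits
H(B) = 2.0000 bits
H(C) = 1.0892 bits

The uniform distribution (where all probabilities equal 1/4) achieves the maximum entropy of log_2(4) = 2.0000 bits.

Distribution B has the highest entropy.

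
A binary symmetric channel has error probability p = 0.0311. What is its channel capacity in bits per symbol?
0.8001 bits

For a binary symmetric channel (BSC) with error probability p:
Capacity C = 1 - H(p) bits per symbol

where H(p) = -p log₂(p) - (1-p) log₂(1-p) is the binary entropy function.

H(0.0311) = 0.1999 bits
C = 1 - 0.1999 = 0.8001 bits per symbol

This means we can reliably transmit up to 0.8001 bits of information per channel use.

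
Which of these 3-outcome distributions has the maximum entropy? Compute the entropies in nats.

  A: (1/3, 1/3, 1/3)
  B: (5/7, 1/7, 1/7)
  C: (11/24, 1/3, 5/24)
A

For a discrete distribution over n outcomes, entropy is maximized by the uniform distribution.

Computing entropies:
H(A) = 1.0986 nats
H(B) = 0.7963 nats
H(C) = 1.0506 nats

The uniform distribution (where all probabilities equal 1/3) achieves the maximum entropy of log_e(3) = 1.0986 nats.

Distribution A has the highest entropy.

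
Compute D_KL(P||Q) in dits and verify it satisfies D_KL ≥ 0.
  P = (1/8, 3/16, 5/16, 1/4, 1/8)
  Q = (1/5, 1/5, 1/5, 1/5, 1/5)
0.0285 dits

KL divergence satisfies the Gibbs inequality: D_KL(P||Q) ≥ 0 for all distributions P, Q.

D_KL(P||Q) = Σ p(x) log(p(x)/q(x))
Term by term:
  x=0: 1/8 × log_10[(1/8)/(1/5)] = -0.0255
  x=1: 3/16 × log_10[(3/16)/(1/5)] = -0.0053
  x=2: 5/16 × log_10[(5/16)/(1/5)] = 0.0606
  x=3: 1/4 × log_10[(1/4)/(1/5)] = 0.0242
  x=4: 1/8 × log_10[(1/8)/(1/5)] = -0.0255
D_KL(P||Q) = 0.0285 dits

D_KL(P||Q) = 0.0285 ≥ 0 ✓

This non-negativity is a fundamental property: relative entropy cannot be negative because it measures how different Q is from P.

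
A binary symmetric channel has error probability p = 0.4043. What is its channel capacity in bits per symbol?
0.0266 bits

For a binary symmetric channel (BSC) with error probability p:
Capacity C = 1 - H(p) bits per symbol

where H(p) = -p log₂(p) - (1-p) log₂(1-p) is the binary entropy function.

H(0.4043) = 0.9734 bits
C = 1 - 0.9734 = 0.0266 bits per symbol

This means we can reliably transmit up to 0.0266 bits of information per channel use.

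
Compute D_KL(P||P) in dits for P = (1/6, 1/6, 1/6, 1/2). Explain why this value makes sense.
0.0000 dits

KL divergence satisfies the Gibbs inequality: D_KL(P||Q) ≥ 0 for all distributions P, Q.

D_KL(P||Q) = Σ p(x) log(p(x)/q(x))
Each term is p(x) × log_10(p(x)/p(x)) = p(x) × log_10(1) = 0, so the sum is 0.
D_KL(P||Q) = 0.0000 dits

When P = Q, the KL divergence is exactly 0, as there is no 'divergence' between identical distributions.

This non-negativity is a fundamental property: relative entropy cannot be negative because it measures how different Q is from P.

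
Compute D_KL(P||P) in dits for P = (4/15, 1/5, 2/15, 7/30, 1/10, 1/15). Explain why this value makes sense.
0.0000 dits

KL divergence satisfies the Gibbs inequality: D_KL(P||Q) ≥ 0 for all distributions P, Q.

D_KL(P||Q) = Σ p(x) log(p(x)/q(x))
Each term is p(x) × log_10(p(x)/p(x)) = p(x) × log_10(1) = 0, so the sum is 0.
D_KL(P||Q) = 0.0000 dits

When P = Q, the KL divergence is exactly 0, as there is no 'divergence' between identical distributions.

This non-negativity is a fundamental property: relative entropy cannot be negative because it measures how different Q is from P.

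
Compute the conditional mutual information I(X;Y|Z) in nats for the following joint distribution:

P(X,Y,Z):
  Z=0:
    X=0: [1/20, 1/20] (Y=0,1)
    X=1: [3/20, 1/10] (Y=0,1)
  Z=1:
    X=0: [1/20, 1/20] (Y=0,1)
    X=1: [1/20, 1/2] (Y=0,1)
0.0436 nats

Conditional mutual information: I(X;Y|Z) = H(X|Z) + H(Y|Z) - H(X,Y|Z)

H(Z) = 0.6474
H(X,Z) = 1.1359 → H(X|Z) = 0.4885
H(Y,Z) = 1.1655 → H(Y|Z) = 0.5181
H(X,Y,Z) = 1.6103 → H(X,Y|Z) = 0.9629

I(X;Y|Z) = 0.4885 + 0.5181 - 0.9629 = 0.0436 nats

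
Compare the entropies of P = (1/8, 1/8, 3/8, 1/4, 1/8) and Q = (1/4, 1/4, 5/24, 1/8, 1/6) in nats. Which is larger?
Q

Computing entropies in nats:
H(P) = 1.4942
H(Q) = 1.5785

Distribution Q has higher entropy.

Intuition: The distribution closer to uniform (more spread out) has higher entropy.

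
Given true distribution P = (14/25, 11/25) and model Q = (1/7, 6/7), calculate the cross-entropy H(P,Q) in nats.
1.1575 nats

Cross-entropy: H(P,Q) = -Σ p(x) log q(x)

Alternatively: H(P,Q) = H(P) + D_KL(P||Q)
H(P) = 0.6859 nats
D_KL(P||Q) = 0.4716 nats

H(P,Q) = 0.6859 + 0.4716 = 1.1575 nats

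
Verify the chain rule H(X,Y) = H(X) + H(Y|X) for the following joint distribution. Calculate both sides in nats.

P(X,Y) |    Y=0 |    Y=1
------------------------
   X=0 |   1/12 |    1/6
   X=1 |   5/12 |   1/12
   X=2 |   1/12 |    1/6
H(X,Y) = 1.5833, H(X) = 1.0397, H(Y|X) = 0.5435 (all in nats)

Chain rule: H(X,Y) = H(X) + H(Y|X)

Left side — joint entropy directly:
H(X,Y) = -Σ p(x,y) log p(x,y) = 1.5833 nats

Right side — compute H(Y|X) from the conditional distributions:
P(X) = (1/4, 1/2, 1/4), so H(X) = 1.0397 nats
H(Y|X) = Σ_x P(X=x) · H(Y|X=x):
  P(Y|X=0) = (1/3, 2/3), H(Y|X=0) = 0.6365, weight P(X=0) = 1/4
  P(Y|X=1) = (5/6, 1/6), H(Y|X=1) = 0.4506, weight P(X=1) = 1/2
  P(Y|X=2) = (1/3, 2/3), H(Y|X=2) = 0.6365, weight P(X=2) = 1/4
H(Y|X) = 0.5435 nats

H(X) + H(Y|X) = 1.0397 + 0.5435 = 1.5833 nats

Both sides equal 1.5833 nats. ✓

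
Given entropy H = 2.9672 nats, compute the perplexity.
19.4374

Perplexity is e^H (or exp(H) for natural log).

H = 2.9672 nats
Perplexity = e^2.9672 = 19.4374

Interpretation: The model's uncertainty is equivalent to choosing uniformly among 19.4 options.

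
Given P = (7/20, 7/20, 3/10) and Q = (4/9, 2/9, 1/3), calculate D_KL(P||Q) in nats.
0.0438 nats

KL divergence: D_KL(P||Q) = Σ p(x) log(p(x)/q(x))

Computing term by term:
  x=0: 7/20 × log_e[(7/20)/(4/9)] = 7/20 × -0.2389 = -0.0836
  x=1: 7/20 × log_e[(7/20)/(2/9)] = 7/20 × 0.4543 = 0.1590
  x=2: 3/10 × log_e[(3/10)/(1/3)] = 3/10 × -0.1054 = -0.0316

D_KL(P||Q) = 0.0438 nats

Note: KL divergence is always non-negative and equals 0 iff P = Q.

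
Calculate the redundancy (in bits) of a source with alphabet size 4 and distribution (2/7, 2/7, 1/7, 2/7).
0.0498 bits

Redundancy measures how far a source is from maximum entropy:
R = H_max - H(X)

Maximum entropy for 4 symbols: H_max = log_2(4) = 2.0000 bits
Actual entropy: H(X) = 1.9502 bits
Redundancy: R = 2.0000 - 1.9502 = 0.0498 bits

This redundancy represents potential for compression: the source could be compressed by 0.0498 bits per symbol.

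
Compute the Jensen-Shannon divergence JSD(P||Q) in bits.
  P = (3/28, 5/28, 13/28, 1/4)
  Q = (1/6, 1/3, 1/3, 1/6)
0.0357 bits

Jensen-Shannon divergence is:
JSD(P||Q) = 0.5 × D_KL(P||M) + 0.5 × D_KL(Q||M)
where M = 0.5 × (P + Q) is the mixture distribution.

M = 0.5 × (3/28, 5/28, 13/28, 1/4) + 0.5 × (1/6, 1/3, 1/3, 1/6) = (0.136905, 0.255952, 0.39881, 5/24)

D_KL(P||M) = 0.0369 bits
D_KL(Q||M) = 0.0344 bits

JSD(P||Q) = 0.5 × 0.0369 + 0.5 × 0.0344 = 0.0357 bits

Unlike KL divergence, JSD is symmetric and bounded: 0 ≤ JSD ≤ log(2).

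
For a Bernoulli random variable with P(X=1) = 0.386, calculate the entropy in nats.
0.6669 nats

The binary entropy function is:
H(p) = -p log(p) - (1-p) log(1-p)

H(0.386) = -0.386 × log_e(0.386) - 0.614 × log_e(0.614)
H(0.386) = 0.6669 nats

Note: Binary entropy is maximized at p=0.5 (H=1 bit) and minimized at p=0 or p=1 (H=0).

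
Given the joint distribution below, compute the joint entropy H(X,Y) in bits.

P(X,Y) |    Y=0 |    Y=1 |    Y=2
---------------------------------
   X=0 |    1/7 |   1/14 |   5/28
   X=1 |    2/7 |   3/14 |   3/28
2.4547 bits

Joint entropy is H(X,Y) = -Σ_{x,y} p(x,y) log p(x,y).

Summing over all non-zero entries:
H(X,Y) = -[1/7·log_2(1/7) + 1/14·log_2(1/14) + 5/28·log_2(5/28) + 2/7·log_2(2/7) + 3/14·log_2(3/14) + 3/28·log_2(3/28)]
H(X,Y) = 2.4547 bits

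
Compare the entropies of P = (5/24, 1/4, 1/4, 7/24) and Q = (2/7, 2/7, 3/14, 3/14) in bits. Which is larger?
P

Computing entropies in bits:
H(P) = 1.9899
H(Q) = 1.9852

Distribution P has higher entropy.

Intuition: The distribution closer to uniform (more spread out) has higher entropy.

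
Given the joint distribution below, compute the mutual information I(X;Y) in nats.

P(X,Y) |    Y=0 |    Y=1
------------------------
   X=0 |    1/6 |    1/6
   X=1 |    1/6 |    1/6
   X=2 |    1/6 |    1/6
0.0000 nats

Mutual information: I(X;Y) = H(X) + H(Y) - H(X,Y)

Marginals:
P(X) = (1/3, 1/3, 1/3), H(X) = 1.0986 nats
P(Y) = (1/2, 1/2), H(Y) = 0.6931 nats

Joint entropy: H(X,Y) = 1.7918 nats

I(X;Y) = 1.0986 + 0.6931 - 1.7918 = 0.0000 nats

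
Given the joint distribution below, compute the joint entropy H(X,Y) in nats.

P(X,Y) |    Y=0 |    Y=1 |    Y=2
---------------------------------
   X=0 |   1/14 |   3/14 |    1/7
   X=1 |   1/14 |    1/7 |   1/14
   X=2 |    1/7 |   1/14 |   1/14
2.1066 nats

Joint entropy is H(X,Y) = -Σ_{x,y} p(x,y) log p(x,y).

Summing over all non-zero entries:
H(X,Y) = -[1/14·log_e(1/14) + 3/14·log_e(3/14) + 1/7·log_e(1/7) + 1/14·log_e(1/14) + 1/7·log_e(1/7) + 1/14·log_e(1/14) + 1/7·log_e(1/7) + 1/14·log_e(1/14) + 1/14·log_e(1/14)]
H(X,Y) = 2.1066 nats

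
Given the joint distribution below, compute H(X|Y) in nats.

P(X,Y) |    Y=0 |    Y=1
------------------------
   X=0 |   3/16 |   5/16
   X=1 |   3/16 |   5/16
0.6931 nats

Using the chain rule: H(X|Y) = H(X,Y) - H(Y)

First, compute H(X,Y) = 1.3547 nats

Marginal P(Y) = (3/8, 5/8)
H(Y) = 0.6616 nats

H(X|Y) = H(X,Y) - H(Y) = 1.3547 - 0.6616 = 0.6931 nats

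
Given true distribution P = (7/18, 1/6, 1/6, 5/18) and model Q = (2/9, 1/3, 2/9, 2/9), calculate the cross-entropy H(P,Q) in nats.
1.4365 nats

Cross-entropy: H(P,Q) = -Σ p(x) log q(x)

Alternatively: H(P,Q) = H(P) + D_KL(P||Q)
H(P) = 1.3204 nats
D_KL(P||Q) = 0.1161 nats

H(P,Q) = 1.3204 + 0.1161 = 1.4365 nats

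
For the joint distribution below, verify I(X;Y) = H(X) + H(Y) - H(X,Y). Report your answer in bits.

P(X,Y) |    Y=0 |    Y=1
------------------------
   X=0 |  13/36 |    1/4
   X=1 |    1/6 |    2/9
I(X;Y) = 0.0182 bits

Mutual information has multiple equivalent forms:
- I(X;Y) = H(X) - H(X|Y)
- I(X;Y) = H(Y) - H(Y|X)
- I(X;Y) = H(X) + H(Y) - H(X,Y)

Computing all quantities:
H(X) = 0.9641, H(Y) = 0.9978, H(X,Y) = 1.9437
H(X|Y) = 0.9459, H(Y|X) = 0.9796

Verification:
H(X) - H(X|Y) = 0.9641 - 0.9459 = 0.0182
H(Y) - H(Y|X) = 0.9978 - 0.9796 = 0.0182
H(X) + H(Y) - H(X,Y) = 0.9641 + 0.9978 - 1.9437 = 0.0182

All forms give I(X;Y) = 0.0182 bits. ✓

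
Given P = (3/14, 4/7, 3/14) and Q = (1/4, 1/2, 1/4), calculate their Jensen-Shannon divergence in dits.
0.0011 dits

Jensen-Shannon divergence is:
JSD(P||Q) = 0.5 × D_KL(P||M) + 0.5 × D_KL(Q||M)
where M = 0.5 × (P + Q) is the mixture distribution.

M = 0.5 × (3/14, 4/7, 3/14) + 0.5 × (1/4, 1/2, 1/4) = (0.232143, 15/28, 0.232143)

D_KL(P||M) = 0.0011 dits
D_KL(Q||M) = 0.0011 dits

JSD(P||Q) = 0.5 × 0.0011 + 0.5 × 0.0011 = 0.0011 dits

Unlike KL divergence, JSD is symmetric and bounded: 0 ≤ JSD ≤ log(2).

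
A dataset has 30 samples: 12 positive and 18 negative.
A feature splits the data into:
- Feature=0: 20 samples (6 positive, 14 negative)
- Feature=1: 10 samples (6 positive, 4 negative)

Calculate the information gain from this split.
0.0598 bits

Information Gain = H(Y) - H(Y|Feature)

Before split:
P(positive) = 12/30 = 0.4000
H(Y) = 0.9710 bits

After split:
Feature=0: H = 0.8813 bits (weight = 20/30)
Feature=1: H = 0.9710 bits (weight = 10/30)
H(Y|Feature) = (20/30)×0.8813 + (10/30)×0.9710 = 0.9112 bits

Information Gain = 0.9710 - 0.9112 = 0.0598 bits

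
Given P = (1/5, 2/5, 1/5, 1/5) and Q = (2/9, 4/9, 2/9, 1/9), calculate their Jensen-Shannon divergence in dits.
0.0033 dits

Jensen-Shannon divergence is:
JSD(P||Q) = 0.5 × D_KL(P||M) + 0.5 × D_KL(Q||M)
where M = 0.5 × (P + Q) is the mixture distribution.

M = 0.5 × (1/5, 2/5, 1/5, 1/5) + 0.5 × (2/9, 4/9, 2/9, 1/9) = (0.211111, 0.422222, 0.211111, 0.155556)

D_KL(P||M) = 0.0030 dits
D_KL(Q||M) = 0.0036 dits

JSD(P||Q) = 0.5 × 0.0030 + 0.5 × 0.0036 = 0.0033 dits

Unlike KL divergence, JSD is symmetric and bounded: 0 ≤ JSD ≤ log(2).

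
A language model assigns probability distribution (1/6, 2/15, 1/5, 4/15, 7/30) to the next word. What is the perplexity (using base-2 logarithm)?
4.8608

Perplexity is 2^H (or exp(H) for natural log).

First, H = -Σ p log p = 2.2812 bits
Perplexity = 2^2.2812 = 4.8608

Interpretation: The model's uncertainty is equivalent to choosing uniformly among 4.9 options.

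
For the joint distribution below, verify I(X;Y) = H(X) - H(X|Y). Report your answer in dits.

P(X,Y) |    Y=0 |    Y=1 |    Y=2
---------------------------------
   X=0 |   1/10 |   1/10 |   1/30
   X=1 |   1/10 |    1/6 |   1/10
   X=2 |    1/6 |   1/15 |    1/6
I(X;Y) = 0.0254 dits

Mutual information has multiple equivalent forms:
- I(X;Y) = H(X) - H(X|Y)
- I(X;Y) = H(Y) - H(Y|X)
- I(X;Y) = H(X) + H(Y) - H(X,Y)

Computing all quantities:
H(X) = 0.4664, H(Y) = 0.4757, H(X,Y) = 0.9167
H(X|Y) = 0.4410, H(Y|X) = 0.4503

Verification:
H(X) - H(X|Y) = 0.4664 - 0.4410 = 0.0254
H(Y) - H(Y|X) = 0.4757 - 0.4503 = 0.0254
H(X) + H(Y) - H(X,Y) = 0.4664 + 0.4757 - 0.9167 = 0.0254

All forms give I(X;Y) = 0.0254 dits. ✓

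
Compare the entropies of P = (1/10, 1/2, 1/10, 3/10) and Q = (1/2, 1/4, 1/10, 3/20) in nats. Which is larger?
Q

Computing entropies in nats:
H(P) = 1.1683
H(Q) = 1.2080

Distribution Q has higher entropy.

Intuition: The distribution closer to uniform (more spread out) has higher entropy.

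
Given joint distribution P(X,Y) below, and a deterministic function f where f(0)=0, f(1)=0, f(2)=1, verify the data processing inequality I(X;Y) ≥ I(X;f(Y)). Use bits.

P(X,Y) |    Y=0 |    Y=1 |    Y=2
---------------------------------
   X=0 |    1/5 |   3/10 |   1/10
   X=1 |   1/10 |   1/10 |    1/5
I(X;Y) = 0.0955, I(X;f(Y)) = 0.0913, inequality holds: 0.0955 ≥ 0.0913

Data Processing Inequality: For any Markov chain X → Y → Z, we have I(X;Y) ≥ I(X;Z).

Here Z = f(Y) is a deterministic function of Y, forming X → Y → Z.

Original I(X;Y) = 0.0955 bits

After applying f:
P(X,Z) where Z=f(Y):
- P(X,Z=0) = P(X,Y=0) + P(X,Y=1)
- P(X,Z=1) = P(X,Y=2)

I(X;Z) = I(X;f(Y)) = 0.0913 bits

Verification: 0.0955 ≥ 0.0913 ✓

Information cannot be created by processing; the function f can only lose information about X.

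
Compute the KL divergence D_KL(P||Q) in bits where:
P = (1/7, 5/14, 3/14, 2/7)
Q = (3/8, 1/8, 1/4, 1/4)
0.3494 bits

KL divergence: D_KL(P||Q) = Σ p(x) log(p(x)/q(x))

Computing term by term:
  x=0: 1/7 × log_2[(1/7)/(3/8)] = 1/7 × -1.3923 = -0.1989
  x=1: 5/14 × log_2[(5/14)/(1/8)] = 5/14 × 1.5146 = 0.5409
  x=2: 3/14 × log_2[(3/14)/(1/4)] = 3/14 × -0.2224 = -0.0477
  x=3: 2/7 × log_2[(2/7)/(1/4)] = 2/7 × 0.1926 = 0.0550

D_KL(P||Q) = 0.3494 bits

Note: KL divergence is always non-negative and equals 0 iff P = Q.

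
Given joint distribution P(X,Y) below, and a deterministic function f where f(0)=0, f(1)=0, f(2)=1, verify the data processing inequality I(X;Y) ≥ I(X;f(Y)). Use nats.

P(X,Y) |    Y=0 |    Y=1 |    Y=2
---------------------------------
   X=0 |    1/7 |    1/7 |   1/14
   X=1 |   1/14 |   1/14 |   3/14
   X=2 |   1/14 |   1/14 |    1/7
I(X;Y) = 0.0658, I(X;f(Y)) = 0.0658, inequality holds: 0.0658 ≥ 0.0658

Data Processing Inequality: For any Markov chain X → Y → Z, we have I(X;Y) ≥ I(X;Z).

Here Z = f(Y) is a deterministic function of Y, forming X → Y → Z.

Original I(X;Y) = 0.0658 nats

After applying f:
P(X,Z) where Z=f(Y):
- P(X,Z=0) = P(X,Y=0) + P(X,Y=1)
- P(X,Z=1) = P(X,Y=2)

I(X;Z) = I(X;f(Y)) = 0.0658 nats

Verification: 0.0658 ≥ 0.0658 ✓

Information cannot be created by processing; the function f can only lose information about X.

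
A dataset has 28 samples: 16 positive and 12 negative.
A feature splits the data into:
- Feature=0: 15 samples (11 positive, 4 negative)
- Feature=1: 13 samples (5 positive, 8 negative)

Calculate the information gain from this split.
0.0907 bits

Information Gain = H(Y) - H(Y|Feature)

Before split:
P(positive) = 16/28 = 0.5714
H(Y) = 0.9852 bits

After split:
Feature=0: H = 0.8366 bits (weight = 15/28)
Feature=1: H = 0.9612 bits (weight = 13/28)
H(Y|Feature) = (15/28)×0.8366 + (13/28)×0.9612 = 0.8945 bits

Information Gain = 0.9852 - 0.8945 = 0.0907 bits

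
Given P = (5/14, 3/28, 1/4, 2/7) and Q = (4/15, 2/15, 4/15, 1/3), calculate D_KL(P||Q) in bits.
0.0299 bits

KL divergence: D_KL(P||Q) = Σ p(x) log(p(x)/q(x))

Computing term by term:
  x=0: 5/14 × log_2[(5/14)/(4/15)] = 5/14 × 0.4215 = 0.1505
  x=1: 3/28 × log_2[(3/28)/(2/15)] = 3/28 × -0.3155 = -0.0338
  x=2: 1/4 × log_2[(1/4)/(4/15)] = 1/4 × -0.0931 = -0.0233
  x=3: 2/7 × log_2[(2/7)/(1/3)] = 2/7 × -0.2224 = -0.0635

D_KL(P||Q) = 0.0299 bits

Note: KL divergence is always non-negative and equals 0 iff P = Q.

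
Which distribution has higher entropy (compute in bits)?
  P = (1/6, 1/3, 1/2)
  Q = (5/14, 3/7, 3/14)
Q

Computing entropies in bits:
H(P) = 1.4591
H(Q) = 1.5306

Distribution Q has higher entropy.

Intuition: The distribution closer to uniform (more spread out) has higher entropy.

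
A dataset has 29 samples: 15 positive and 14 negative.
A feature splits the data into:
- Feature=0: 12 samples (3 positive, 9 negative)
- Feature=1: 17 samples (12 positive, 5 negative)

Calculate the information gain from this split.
0.1511 bits

Information Gain = H(Y) - H(Y|Feature)

Before split:
P(positive) = 15/29 = 0.5172
H(Y) = 0.9991 bits

After split:
Feature=0: H = 0.8113 bits (weight = 12/29)
Feature=1: H = 0.8740 bits (weight = 17/29)
H(Y|Feature) = (12/29)×0.8113 + (17/29)×0.8740 = 0.8480 bits

Information Gain = 0.9991 - 0.8480 = 0.1511 bits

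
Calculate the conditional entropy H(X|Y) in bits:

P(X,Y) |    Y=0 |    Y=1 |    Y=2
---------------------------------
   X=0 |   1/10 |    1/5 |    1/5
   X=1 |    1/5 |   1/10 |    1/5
0.9510 bits

Using the chain rule: H(X|Y) = H(X,Y) - H(Y)

First, compute H(X,Y) = 2.5219 bits

Marginal P(Y) = (3/10, 3/10, 2/5)
H(Y) = 1.5710 bits

H(X|Y) = H(X,Y) - H(Y) = 2.5219 - 1.5710 = 0.9510 bits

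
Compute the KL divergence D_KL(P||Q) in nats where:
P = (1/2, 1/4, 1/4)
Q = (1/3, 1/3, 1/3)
0.0589 nats

KL divergence: D_KL(P||Q) = Σ p(x) log(p(x)/q(x))

Computing term by term:
  x=0: 1/2 × log_e[(1/2)/(1/3)] = 1/2 × 0.4055 = 0.2027
  x=1: 1/4 × log_e[(1/4)/(1/3)] = 1/4 × -0.2877 = -0.0719
  x=2: 1/4 × log_e[(1/4)/(1/3)] = 1/4 × -0.2877 = -0.0719

D_KL(P||Q) = 0.0589 nats

Note: KL divergence is always non-negative and equals 0 iff P = Q.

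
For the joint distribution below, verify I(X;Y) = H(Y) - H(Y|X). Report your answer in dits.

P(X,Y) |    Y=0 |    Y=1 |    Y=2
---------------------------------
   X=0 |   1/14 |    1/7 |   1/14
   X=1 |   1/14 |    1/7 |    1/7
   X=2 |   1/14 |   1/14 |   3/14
I(X;Y) = 0.0207 dits

Mutual information has multiple equivalent forms:
- I(X;Y) = H(X) - H(X|Y)
- I(X;Y) = H(Y) - H(Y|X)
- I(X;Y) = H(X) + H(Y) - H(X,Y)

Computing all quantities:
H(X) = 0.4748, H(Y) = 0.4608, H(X,Y) = 0.9149
H(X|Y) = 0.4541, H(Y|X) = 0.4400

Verification:
H(X) - H(X|Y) = 0.4748 - 0.4541 = 0.0207
H(Y) - H(Y|X) = 0.4608 - 0.4400 = 0.0207
H(X) + H(Y) - H(X,Y) = 0.4748 + 0.4608 - 0.9149 = 0.0207

All forms give I(X;Y) = 0.0207 dits. ✓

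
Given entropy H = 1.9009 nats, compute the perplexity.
6.6919

Perplexity is e^H (or exp(H) for natural log).

H = 1.9009 nats
Perplexity = e^1.9009 = 6.6919

Interpretation: The model's uncertainty is equivalent to choosing uniformly among 6.7 options.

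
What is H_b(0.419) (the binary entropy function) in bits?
0.9810 bits

The binary entropy function is:
H(p) = -p log(p) - (1-p) log(1-p)

H(0.419) = -0.419 × log_2(0.419) - 0.581 × log_2(0.581)
H(0.419) = 0.9810 bits

Note: Binary entropy is maximized at p=0.5 (H=1 bit) and minimized at p=0 or p=1 (H=0).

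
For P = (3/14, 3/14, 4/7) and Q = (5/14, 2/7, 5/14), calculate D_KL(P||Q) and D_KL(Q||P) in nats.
D_KL(P||Q) = 0.0975, D_KL(Q||P) = 0.0968

KL divergence is not symmetric: D_KL(P||Q) ≠ D_KL(Q||P) in general.

D_KL(P||Q) = 0.0975 nats
D_KL(Q||P) = 0.0968 nats

No, they are not equal!

This asymmetry is why KL divergence is not a true distance metric.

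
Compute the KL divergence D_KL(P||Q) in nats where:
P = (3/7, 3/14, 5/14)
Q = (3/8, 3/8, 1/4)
0.0647 nats

KL divergence: D_KL(P||Q) = Σ p(x) log(p(x)/q(x))

Computing term by term:
  x=0: 3/7 × log_e[(3/7)/(3/8)] = 3/7 × 0.1335 = 0.0572
  x=1: 3/14 × log_e[(3/14)/(3/8)] = 3/14 × -0.5596 = -0.1199
  x=2: 5/14 × log_e[(5/14)/(1/4)] = 5/14 × 0.3567 = 0.1274

D_KL(P||Q) = 0.0647 nats

Note: KL divergence is always non-negative and equals 0 iff P = Q.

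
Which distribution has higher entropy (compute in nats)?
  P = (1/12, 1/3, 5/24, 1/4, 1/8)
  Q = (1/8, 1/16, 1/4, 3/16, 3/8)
P

Computing entropies in nats:
H(P) = 1.5066
H(Q) = 1.4615

Distribution P has higher entropy.

Intuition: The distribution closer to uniform (more spread out) has higher entropy.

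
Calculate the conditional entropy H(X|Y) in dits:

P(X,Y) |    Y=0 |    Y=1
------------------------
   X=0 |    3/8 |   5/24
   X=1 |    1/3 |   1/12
0.2885 dits

Using the chain rule: H(X|Y) = H(X,Y) - H(Y)

First, compute H(X,Y) = 0.5506 dits

Marginal P(Y) = (17/24, 7/24)
H(Y) = 0.2622 dits

H(X|Y) = H(X,Y) - H(Y) = 0.5506 - 0.2622 = 0.2885 dits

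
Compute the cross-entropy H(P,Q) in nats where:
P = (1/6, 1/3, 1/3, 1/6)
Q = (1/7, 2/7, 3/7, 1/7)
1.3487 nats

Cross-entropy: H(P,Q) = -Σ p(x) log q(x)

Alternatively: H(P,Q) = H(P) + D_KL(P||Q)
H(P) = 1.3297 nats
D_KL(P||Q) = 0.0190 nats

H(P,Q) = 1.3297 + 0.0190 = 1.3487 nats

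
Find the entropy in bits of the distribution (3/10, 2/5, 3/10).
1.5710 bits

Shannon entropy is H(X) = -Σ p(x) log p(x).

For P = (3/10, 2/5, 3/10):
H = -3/10 × log_2(3/10) -2/5 × log_2(2/5) -3/10 × log_2(3/10)
H = 1.5710 bits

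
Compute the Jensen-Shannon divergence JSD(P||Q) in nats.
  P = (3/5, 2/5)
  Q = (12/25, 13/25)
0.0073 nats

Jensen-Shannon divergence is:
JSD(P||Q) = 0.5 × D_KL(P||M) + 0.5 × D_KL(Q||M)
where M = 0.5 × (P + Q) is the mixture distribution.

M = 0.5 × (3/5, 2/5) + 0.5 × (12/25, 13/25) = (0.54, 0.46)

D_KL(P||M) = 0.0073 nats
D_KL(Q||M) = 0.0072 nats

JSD(P||Q) = 0.5 × 0.0073 + 0.5 × 0.0072 = 0.0073 nats

Unlike KL divergence, JSD is symmetric and bounded: 0 ≤ JSD ≤ log(2).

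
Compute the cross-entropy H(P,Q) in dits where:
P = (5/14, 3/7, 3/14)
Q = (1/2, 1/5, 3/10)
0.5191 dits

Cross-entropy: H(P,Q) = -Σ p(x) log q(x)

Alternatively: H(P,Q) = H(P) + D_KL(P||Q)
H(P) = 0.4608 dits
D_KL(P||Q) = 0.0584 dits

H(P,Q) = 0.4608 + 0.0584 = 0.5191 dits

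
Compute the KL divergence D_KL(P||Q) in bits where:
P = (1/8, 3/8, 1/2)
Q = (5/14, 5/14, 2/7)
0.2408 bits

KL divergence: D_KL(P||Q) = Σ p(x) log(p(x)/q(x))

Computing term by term:
  x=0: 1/8 × log_2[(1/8)/(5/14)] = 1/8 × -1.5146 = -0.1893
  x=1: 3/8 × log_2[(3/8)/(5/14)] = 3/8 × 0.0704 = 0.0264
  x=2: 1/2 × log_2[(1/2)/(2/7)] = 1/2 × 0.8074 = 0.4037

D_KL(P||Q) = 0.2408 bits

Note: KL divergence is always non-negative and equals 0 iff P = Q.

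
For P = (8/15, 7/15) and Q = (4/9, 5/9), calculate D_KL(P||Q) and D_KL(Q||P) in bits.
D_KL(P||Q) = 0.0229, D_KL(Q||P) = 0.0228

KL divergence is not symmetric: D_KL(P||Q) ≠ D_KL(Q||P) in general.

D_KL(P||Q) = 0.0229 bits
D_KL(Q||P) = 0.0228 bits

No, they are not equal!

This asymmetry is why KL divergence is not a true distance metric.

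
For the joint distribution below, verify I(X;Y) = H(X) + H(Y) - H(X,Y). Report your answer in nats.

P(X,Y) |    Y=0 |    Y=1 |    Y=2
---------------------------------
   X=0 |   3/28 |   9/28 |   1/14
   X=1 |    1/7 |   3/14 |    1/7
I(X;Y) = 0.0255 nats

Mutual information has multiple equivalent forms:
- I(X;Y) = H(X) - H(X|Y)
- I(X;Y) = H(Y) - H(Y|X)
- I(X;Y) = H(X) + H(Y) - H(X,Y)

Computing all quantities:
H(X) = 0.6931, H(Y) = 1.0110, H(X,Y) = 1.6787
H(X|Y) = 0.6677, H(Y|X) = 0.9856

Verification:
H(X) - H(X|Y) = 0.6931 - 0.6677 = 0.0255
H(Y) - H(Y|X) = 1.0110 - 0.9856 = 0.0255
H(X) + H(Y) - H(X,Y) = 0.6931 + 1.0110 - 1.6787 = 0.0255

All forms give I(X;Y) = 0.0255 nats. ✓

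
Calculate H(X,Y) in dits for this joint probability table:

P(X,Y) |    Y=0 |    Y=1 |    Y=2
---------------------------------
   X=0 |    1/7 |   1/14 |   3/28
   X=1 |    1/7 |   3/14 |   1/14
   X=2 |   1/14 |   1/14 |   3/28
0.9201 dits

Joint entropy is H(X,Y) = -Σ_{x,y} p(x,y) log p(x,y).

Summing over all non-zero entries:
H(X,Y) = -[1/7·log_10(1/7) + 1/14·log_10(1/14) + 3/28·log_10(3/28) + 1/7·log_10(1/7) + 3/14·log_10(3/14) + 1/14·log_10(1/14) + 1/14·log_10(1/14) + 1/14·log_10(1/14) + 3/28·log_10(3/28)]
H(X,Y) = 0.9201 dits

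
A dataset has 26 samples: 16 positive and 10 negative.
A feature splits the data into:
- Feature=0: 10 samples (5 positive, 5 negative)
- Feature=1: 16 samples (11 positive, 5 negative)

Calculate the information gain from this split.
0.0252 bits

Information Gain = H(Y) - H(Y|Feature)

Before split:
P(positive) = 16/26 = 0.6154
H(Y) = 0.9612 bits

After split:
Feature=0: H = 1.0000 bits (weight = 10/26)
Feature=1: H = 0.8960 bits (weight = 16/26)
H(Y|Feature) = (10/26)×1.0000 + (16/26)×0.8960 = 0.9360 bits

Information Gain = 0.9612 - 0.9360 = 0.0252 bits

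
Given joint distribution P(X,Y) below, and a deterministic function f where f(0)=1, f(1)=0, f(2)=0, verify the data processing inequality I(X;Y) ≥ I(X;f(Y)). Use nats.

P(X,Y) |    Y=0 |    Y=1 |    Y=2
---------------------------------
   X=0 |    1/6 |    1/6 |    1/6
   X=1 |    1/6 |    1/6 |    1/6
I(X;Y) = 0.0000, I(X;f(Y)) = 0.0000, inequality holds: 0.0000 ≥ 0.0000

Data Processing Inequality: For any Markov chain X → Y → Z, we have I(X;Y) ≥ I(X;Z).

Here Z = f(Y) is a deterministic function of Y, forming X → Y → Z.

Original I(X;Y) = 0.0000 nats

After applying f:
P(X,Z) where Z=f(Y):
- P(X,Z=0) = P(X,Y=1) + P(X,Y=2)
- P(X,Z=1) = P(X,Y=0)

I(X;Z) = I(X;f(Y)) = 0.0000 nats

Verification: 0.0000 ≥ 0.0000 ✓

Information cannot be created by processing; the function f can only lose information about X.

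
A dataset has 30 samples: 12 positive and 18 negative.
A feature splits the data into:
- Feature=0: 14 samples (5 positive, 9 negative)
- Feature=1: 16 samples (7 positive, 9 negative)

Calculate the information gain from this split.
0.0048 bits

Information Gain = H(Y) - H(Y|Feature)

Before split:
P(positive) = 12/30 = 0.4000
H(Y) = 0.9710 bits

After split:
Feature=0: H = 0.9403 bits (weight = 14/30)
Feature=1: H = 0.9887 bits (weight = 16/30)
H(Y|Feature) = (14/30)×0.9403 + (16/30)×0.9887 = 0.9661 bits

Information Gain = 0.9710 - 0.9661 = 0.0048 bits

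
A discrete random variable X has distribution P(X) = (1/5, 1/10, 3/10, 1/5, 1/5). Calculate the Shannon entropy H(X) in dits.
0.6762 dits

Shannon entropy is H(X) = -Σ p(x) log p(x).

For P = (1/5, 1/10, 3/10, 1/5, 1/5):
H = -1/5 × log_10(1/5) -1/10 × log_10(1/10) -3/10 × log_10(3/10) -1/5 × log_10(1/5) -1/5 × log_10(1/5)
H = 0.6762 dits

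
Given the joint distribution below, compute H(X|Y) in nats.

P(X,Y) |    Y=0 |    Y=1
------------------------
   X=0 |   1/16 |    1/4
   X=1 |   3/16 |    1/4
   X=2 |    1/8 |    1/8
1.0386 nats

Using the chain rule: H(X|Y) = H(X,Y) - H(Y)

First, compute H(X,Y) = 1.7002 nats

Marginal P(Y) = (3/8, 5/8)
H(Y) = 0.6616 nats

H(X|Y) = H(X,Y) - H(Y) = 1.7002 - 0.6616 = 1.0386 nats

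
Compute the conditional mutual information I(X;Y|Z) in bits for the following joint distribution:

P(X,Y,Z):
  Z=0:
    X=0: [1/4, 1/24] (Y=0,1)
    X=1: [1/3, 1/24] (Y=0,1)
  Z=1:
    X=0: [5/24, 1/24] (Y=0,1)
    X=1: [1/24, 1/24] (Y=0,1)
0.0257 bits

Conditional mutual information: I(X;Y|Z) = H(X|Z) + H(Y|Z) - H(X,Y|Z)

H(Z) = 0.9183
H(X,Z) = 1.8479 → H(X|Z) = 0.9296
H(Y,Z) = 1.5511 → H(Y|Z) = 0.6328
H(X,Y,Z) = 2.4550 → H(X,Y|Z) = 1.5367

I(X;Y|Z) = 0.9296 + 0.6328 - 1.5367 = 0.0257 bits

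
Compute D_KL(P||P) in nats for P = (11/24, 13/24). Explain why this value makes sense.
0.0000 nats

KL divergence satisfies the Gibbs inequality: D_KL(P||Q) ≥ 0 for all distributions P, Q.

D_KL(P||Q) = Σ p(x) log(p(x)/q(x))
Each term is p(x) × log_e(p(x)/p(x)) = p(x) × log_e(1) = 0, so the sum is 0.
D_KL(P||Q) = 0.0000 nats

When P = Q, the KL divergence is exactly 0, as there is no 'divergence' between identical distributions.

This non-negativity is a fundamental property: relative entropy cannot be negative because it measures how different Q is from P.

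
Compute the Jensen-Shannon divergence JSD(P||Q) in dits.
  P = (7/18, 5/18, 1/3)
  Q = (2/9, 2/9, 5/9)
0.0118 dits

Jensen-Shannon divergence is:
JSD(P||Q) = 0.5 × D_KL(P||M) + 0.5 × D_KL(Q||M)
where M = 0.5 × (P + Q) is the mixture distribution.

M = 0.5 × (7/18, 5/18, 1/3) + 0.5 × (2/9, 2/9, 5/9) = (11/36, 1/4, 4/9)

D_KL(P||M) = 0.0118 dits
D_KL(Q||M) = 0.0117 dits

JSD(P||Q) = 0.5 × 0.0118 + 0.5 × 0.0117 = 0.0118 dits

Unlike KL divergence, JSD is symmetric and bounded: 0 ≤ JSD ≤ log(2).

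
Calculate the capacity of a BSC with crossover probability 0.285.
0.1378 bits

For a binary symmetric channel (BSC) with error probability p:
Capacity C = 1 - H(p) bits per symbol

where H(p) = -p log₂(p) - (1-p) log₂(1-p) is the binary entropy function.

H(0.285) = 0.8622 bits
C = 1 - 0.8622 = 0.1378 bits per symbol

This means we can reliably transmit up to 0.1378 bits of information per channel use.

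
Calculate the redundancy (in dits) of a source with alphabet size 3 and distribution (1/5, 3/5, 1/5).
0.0644 dits

Redundancy measures how far a source is from maximum entropy:
R = H_max - H(X)

Maximum entropy for 3 symbols: H_max = log_10(3) = 0.4771 dits
Actual entropy: H(X) = 0.4127 dits
Redundancy: R = 0.4771 - 0.4127 = 0.0644 dits

This redundancy represents potential for compression: the source could be compressed by 0.0644 dits per symbol.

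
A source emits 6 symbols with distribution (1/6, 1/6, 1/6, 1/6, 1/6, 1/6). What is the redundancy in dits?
0.0000 dits

Redundancy measures how far a source is from maximum entropy:
R = H_max - H(X)

Maximum entropy for 6 symbols: H_max = log_10(6) = 0.7782 dits
Actual entropy: H(X) = 0.7782 dits
Redundancy: R = 0.7782 - 0.7782 = 0.0000 dits

This redundancy represents potential for compression: the source could be compressed by 0.0000 dits per symbol.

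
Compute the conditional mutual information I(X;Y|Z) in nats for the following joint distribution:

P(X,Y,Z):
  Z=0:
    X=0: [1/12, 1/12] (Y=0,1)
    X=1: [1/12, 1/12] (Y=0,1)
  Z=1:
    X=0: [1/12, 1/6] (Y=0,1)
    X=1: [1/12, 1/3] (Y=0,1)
0.0073 nats

Conditional mutual information: I(X;Y|Z) = H(X|Z) + H(Y|Z) - H(X,Y|Z)

H(Z) = 0.6365
H(X,Z) = 1.3086 → H(X|Z) = 0.6721
H(Y,Z) = 1.2425 → H(Y|Z) = 0.6059
H(X,Y,Z) = 1.9073 → H(X,Y|Z) = 1.2708

I(X;Y|Z) = 0.6721 + 0.6059 - 1.2708 = 0.0073 nats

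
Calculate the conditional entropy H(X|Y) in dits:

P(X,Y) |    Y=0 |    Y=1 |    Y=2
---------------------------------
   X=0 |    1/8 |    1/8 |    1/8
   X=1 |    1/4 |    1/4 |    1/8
0.2826 dits

Using the chain rule: H(X|Y) = H(X,Y) - H(Y)

First, compute H(X,Y) = 0.7526 dits

Marginal P(Y) = (3/8, 3/8, 1/4)
H(Y) = 0.4700 dits

H(X|Y) = H(X,Y) - H(Y) = 0.7526 - 0.4700 = 0.2826 dits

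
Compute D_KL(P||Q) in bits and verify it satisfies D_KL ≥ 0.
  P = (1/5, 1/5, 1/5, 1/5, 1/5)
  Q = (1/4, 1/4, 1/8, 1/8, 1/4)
0.0781 bits

KL divergence satisfies the Gibbs inequality: D_KL(P||Q) ≥ 0 for all distributions P, Q.

D_KL(P||Q) = Σ p(x) log(p(x)/q(x))
Term by term:
  x=0: 1/5 × log_2[(1/5)/(1/4)] = -0.0644
  x=1: 1/5 × log_2[(1/5)/(1/4)] = -0.0644
  x=2: 1/5 × log_2[(1/5)/(1/8)] = 0.1356
  x=3: 1/5 × log_2[(1/5)/(1/8)] = 0.1356
  x=4: 1/5 × log_2[(1/5)/(1/4)] = -0.0644
D_KL(P||Q) = 0.0781 bits

D_KL(P||Q) = 0.0781 ≥ 0 ✓

This non-negativity is a fundamental property: relative entropy cannot be negative because it measures how different Q is from P.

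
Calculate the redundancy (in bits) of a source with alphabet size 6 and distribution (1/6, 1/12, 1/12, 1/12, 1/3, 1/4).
0.2296 bits

Redundancy measures how far a source is from maximum entropy:
R = H_max - H(X)

Maximum entropy for 6 symbols: H_max = log_2(6) = 2.5850 bits
Actual entropy: H(X) = 2.3554 bits
Redundancy: R = 2.5850 - 2.3554 = 0.2296 bits

This redundancy represents potential for compression: the source could be compressed by 0.2296 bits per symbol.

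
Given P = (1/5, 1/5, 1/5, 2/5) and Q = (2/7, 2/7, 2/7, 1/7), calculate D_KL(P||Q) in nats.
0.1978 nats

KL divergence: D_KL(P||Q) = Σ p(x) log(p(x)/q(x))

Computing term by term:
  x=0: 1/5 × log_e[(1/5)/(2/7)] = 1/5 × -0.3567 = -0.0713
  x=1: 1/5 × log_e[(1/5)/(2/7)] = 1/5 × -0.3567 = -0.0713
  x=2: 1/5 × log_e[(1/5)/(2/7)] = 1/5 × -0.3567 = -0.0713
  x=3: 2/5 × log_e[(2/5)/(1/7)] = 2/5 × 1.0296 = 0.4118

D_KL(P||Q) = 0.1978 nats

Note: KL divergence is always non-negative and equals 0 iff P = Q.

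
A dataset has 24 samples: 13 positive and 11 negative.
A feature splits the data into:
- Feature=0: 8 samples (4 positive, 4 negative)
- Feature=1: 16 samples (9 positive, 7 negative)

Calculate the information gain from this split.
0.0025 bits

Information Gain = H(Y) - H(Y|Feature)

Before split:
P(positive) = 13/24 = 0.5417
H(Y) = 0.9950 bits

After split:
Feature=0: H = 1.0000 bits (weight = 8/24)
Feature=1: H = 0.9887 bits (weight = 16/24)
H(Y|Feature) = (8/24)×1.0000 + (16/24)×0.9887 = 0.9925 bits

Information Gain = 0.9950 - 0.9925 = 0.0025 bits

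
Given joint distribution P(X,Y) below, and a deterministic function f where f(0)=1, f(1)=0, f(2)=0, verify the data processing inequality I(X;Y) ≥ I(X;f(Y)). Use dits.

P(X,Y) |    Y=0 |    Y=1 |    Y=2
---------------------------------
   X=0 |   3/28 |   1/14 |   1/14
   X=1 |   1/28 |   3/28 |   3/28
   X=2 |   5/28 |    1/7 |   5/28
I(X;Y) = 0.0130, I(X;f(Y)) = 0.0125, inequality holds: 0.0130 ≥ 0.0125

Data Processing Inequality: For any Markov chain X → Y → Z, we have I(X;Y) ≥ I(X;Z).

Here Z = f(Y) is a deterministic function of Y, forming X → Y → Z.

Original I(X;Y) = 0.0130 dits

After applying f:
P(X,Z) where Z=f(Y):
- P(X,Z=0) = P(X,Y=1) + P(X,Y=2)
- P(X,Z=1) = P(X,Y=0)

I(X;Z) = I(X;f(Y)) = 0.0125 dits

Verification: 0.0130 ≥ 0.0125 ✓

Information cannot be created by processing; the function f can only lose information about X.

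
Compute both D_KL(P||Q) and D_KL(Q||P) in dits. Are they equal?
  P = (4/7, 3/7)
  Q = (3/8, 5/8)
D_KL(P||Q) = 0.0343, D_KL(Q||P) = 0.0338

KL divergence is not symmetric: D_KL(P||Q) ≠ D_KL(Q||P) in general.

D_KL(P||Q) = 0.0343 dits
D_KL(Q||P) = 0.0338 dits

No, they are not equal!

This asymmetry is why KL divergence is not a true distance metric.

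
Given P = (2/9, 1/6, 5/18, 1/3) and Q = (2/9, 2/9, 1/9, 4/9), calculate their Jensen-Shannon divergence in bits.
0.0352 bits

Jensen-Shannon divergence is:
JSD(P||Q) = 0.5 × D_KL(P||M) + 0.5 × D_KL(Q||M)
where M = 0.5 × (P + Q) is the mixture distribution.

M = 0.5 × (2/9, 1/6, 5/18, 1/3) + 0.5 × (2/9, 2/9, 1/9, 4/9) = (2/9, 7/36, 7/36, 7/18)

D_KL(P||M) = 0.0317 bits
D_KL(Q||M) = 0.0387 bits

JSD(P||Q) = 0.5 × 0.0317 + 0.5 × 0.0387 = 0.0352 bits

Unlike KL divergence, JSD is symmetric and bounded: 0 ≤ JSD ≤ log(2).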